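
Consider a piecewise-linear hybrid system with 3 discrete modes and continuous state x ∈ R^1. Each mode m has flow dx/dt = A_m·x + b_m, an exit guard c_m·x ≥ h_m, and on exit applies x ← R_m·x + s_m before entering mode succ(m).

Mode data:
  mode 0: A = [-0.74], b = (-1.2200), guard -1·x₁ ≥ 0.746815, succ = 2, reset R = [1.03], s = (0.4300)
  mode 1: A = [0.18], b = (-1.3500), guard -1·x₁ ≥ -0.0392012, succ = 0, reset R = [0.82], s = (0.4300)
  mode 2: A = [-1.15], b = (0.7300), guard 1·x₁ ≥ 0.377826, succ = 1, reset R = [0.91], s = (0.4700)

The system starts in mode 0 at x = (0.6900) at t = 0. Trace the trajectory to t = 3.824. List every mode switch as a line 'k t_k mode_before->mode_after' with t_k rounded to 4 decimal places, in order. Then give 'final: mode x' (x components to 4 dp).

1 1.2877 0->2
2 2.4464 2->1
3 3.0554 1->0
final: 0 -0.4535

Mode 0: guard c·x = 0.7468 hit at Δt = 1.2877 (t = 1.2877), x⁻ = (-0.7468) → reset → x⁺ = (-0.3392), jump to mode 2
Mode 2: guard c·x = 0.3778 hit at Δt = 1.1587 (t = 2.4464), x⁻ = (0.3778) → reset → x⁺ = (0.8138), jump to mode 1
Mode 1: guard c·x = -0.0392 hit at Δt = 0.6090 (t = 3.0554), x⁻ = (0.0392) → reset → x⁺ = (0.4621), jump to mode 0
Mode 0: flow for 0.7686 to horizon, guard not reached → x = (-0.4535)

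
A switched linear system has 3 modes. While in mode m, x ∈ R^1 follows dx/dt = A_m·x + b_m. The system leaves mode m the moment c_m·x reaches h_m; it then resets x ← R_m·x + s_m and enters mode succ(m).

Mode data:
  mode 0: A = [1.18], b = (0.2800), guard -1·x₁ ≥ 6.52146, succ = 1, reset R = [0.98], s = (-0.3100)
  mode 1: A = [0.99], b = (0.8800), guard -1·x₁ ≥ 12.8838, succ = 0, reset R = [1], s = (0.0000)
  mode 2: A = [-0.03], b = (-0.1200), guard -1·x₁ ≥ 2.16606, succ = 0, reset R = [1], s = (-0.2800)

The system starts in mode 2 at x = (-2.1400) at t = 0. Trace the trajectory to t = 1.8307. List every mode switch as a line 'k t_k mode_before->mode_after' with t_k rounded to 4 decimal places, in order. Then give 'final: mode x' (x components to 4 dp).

1 0.4703 2->0
2 1.3564 0->1
final: 1 -10.1839

Mode 2: guard c·x = 2.1661 hit at Δt = 0.4703 (t = 0.4703), x⁻ = (-2.1661) → reset → x⁺ = (-2.4461), jump to mode 0
Mode 0: guard c·x = 6.5215 hit at Δt = 0.8861 (t = 1.3564), x⁻ = (-6.5215) → reset → x⁺ = (-6.7010), jump to mode 1
Mode 1: flow for 0.4743 to horizon, guard not reached → x = (-10.1839)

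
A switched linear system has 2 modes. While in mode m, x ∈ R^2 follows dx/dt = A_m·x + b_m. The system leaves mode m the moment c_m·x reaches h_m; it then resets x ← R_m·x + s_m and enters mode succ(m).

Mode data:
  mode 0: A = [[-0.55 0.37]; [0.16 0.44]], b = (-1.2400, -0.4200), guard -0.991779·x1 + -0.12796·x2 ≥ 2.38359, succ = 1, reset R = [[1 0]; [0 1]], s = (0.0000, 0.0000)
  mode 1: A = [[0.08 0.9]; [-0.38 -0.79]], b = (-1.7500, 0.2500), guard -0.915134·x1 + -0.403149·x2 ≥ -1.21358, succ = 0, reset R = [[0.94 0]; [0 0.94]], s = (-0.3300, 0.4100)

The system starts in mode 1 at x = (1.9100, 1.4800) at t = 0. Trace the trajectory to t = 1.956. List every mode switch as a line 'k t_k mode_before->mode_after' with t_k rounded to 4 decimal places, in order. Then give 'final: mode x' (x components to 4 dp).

Mode 1: guard c·x = -1.2136 hit at Δt = 0.9583 (t = 0.9583), x⁻ = (1.1197, 0.4686) → reset → x⁺ = (0.7225, 0.8505), jump to mode 0
Mode 0: flow for 0.9977 to horizon, guard not reached → x = (-0.2916, 0.8346)

1 0.9583 1->0
final: 0 -0.2916 0.8346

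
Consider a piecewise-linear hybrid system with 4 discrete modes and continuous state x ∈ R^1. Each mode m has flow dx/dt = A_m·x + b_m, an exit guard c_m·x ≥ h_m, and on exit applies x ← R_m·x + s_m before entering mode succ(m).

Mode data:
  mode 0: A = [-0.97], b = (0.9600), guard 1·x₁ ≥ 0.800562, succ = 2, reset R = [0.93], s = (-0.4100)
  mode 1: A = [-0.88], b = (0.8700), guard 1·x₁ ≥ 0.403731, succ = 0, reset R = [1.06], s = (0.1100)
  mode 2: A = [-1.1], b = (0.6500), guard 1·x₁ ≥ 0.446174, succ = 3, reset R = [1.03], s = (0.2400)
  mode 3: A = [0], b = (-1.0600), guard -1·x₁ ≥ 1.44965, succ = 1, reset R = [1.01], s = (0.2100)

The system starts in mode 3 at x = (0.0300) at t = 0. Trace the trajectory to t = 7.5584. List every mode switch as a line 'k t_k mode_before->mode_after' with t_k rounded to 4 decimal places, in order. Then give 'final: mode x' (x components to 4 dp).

1 1.3959 3->1
2 2.9232 1->0
3 3.8208 0->2
4 4.3406 2->3
5 6.3681 3->1
final: 1 0.2018

Mode 3: guard c·x = 1.4497 hit at Δt = 1.3959 (t = 1.3959), x⁻ = (-1.4496) → reset → x⁺ = (-1.2541), jump to mode 1
Mode 1: guard c·x = 0.4037 hit at Δt = 1.5273 (t = 2.9232), x⁻ = (0.4037) → reset → x⁺ = (0.5380), jump to mode 0
Mode 0: guard c·x = 0.8006 hit at Δt = 0.8976 (t = 3.8208), x⁻ = (0.8006) → reset → x⁺ = (0.3345), jump to mode 2
Mode 2: guard c·x = 0.4462 hit at Δt = 0.5198 (t = 4.3406), x⁻ = (0.4462) → reset → x⁺ = (0.6996), jump to mode 3
Mode 3: guard c·x = 1.4497 hit at Δt = 2.0276 (t = 6.3681), x⁻ = (-1.4497) → reset → x⁺ = (-1.2541), jump to mode 1
Mode 1: flow for 1.1903 to horizon, guard not reached → x = (0.2018)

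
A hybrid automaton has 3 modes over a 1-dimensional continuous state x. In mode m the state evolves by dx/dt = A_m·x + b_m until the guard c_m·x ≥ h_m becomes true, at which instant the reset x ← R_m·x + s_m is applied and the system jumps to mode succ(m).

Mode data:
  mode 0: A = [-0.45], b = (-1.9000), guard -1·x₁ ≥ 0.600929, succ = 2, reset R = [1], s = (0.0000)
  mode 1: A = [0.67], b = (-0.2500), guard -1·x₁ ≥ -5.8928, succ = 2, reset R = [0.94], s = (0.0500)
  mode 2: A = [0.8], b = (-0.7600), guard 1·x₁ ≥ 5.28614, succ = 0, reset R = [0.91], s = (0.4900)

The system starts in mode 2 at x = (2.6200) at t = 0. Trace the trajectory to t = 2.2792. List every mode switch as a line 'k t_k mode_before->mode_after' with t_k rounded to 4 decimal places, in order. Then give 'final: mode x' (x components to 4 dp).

Mode 2: guard c·x = 5.2861 hit at Δt = 1.1927 (t = 1.1927), x⁻ = (5.2861) → reset → x⁺ = (5.3004), jump to mode 0
Mode 0: flow for 1.0865 to horizon, guard not reached → x = (1.6179)

1 1.1927 2->0
final: 0 1.6179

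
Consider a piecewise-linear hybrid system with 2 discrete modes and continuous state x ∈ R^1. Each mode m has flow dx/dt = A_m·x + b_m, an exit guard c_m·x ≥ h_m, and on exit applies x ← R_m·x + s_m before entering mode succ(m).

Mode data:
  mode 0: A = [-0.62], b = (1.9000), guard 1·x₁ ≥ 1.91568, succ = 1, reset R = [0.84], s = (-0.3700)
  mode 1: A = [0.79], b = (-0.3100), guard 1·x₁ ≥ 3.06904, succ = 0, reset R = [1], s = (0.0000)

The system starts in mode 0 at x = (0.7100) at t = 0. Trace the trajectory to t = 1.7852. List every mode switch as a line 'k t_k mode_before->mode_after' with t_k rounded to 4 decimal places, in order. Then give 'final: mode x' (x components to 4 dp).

1 1.1574 0->1
final: 1 1.7829

Mode 0: guard c·x = 1.9157 hit at Δt = 1.1574 (t = 1.1574), x⁻ = (1.9157) → reset → x⁺ = (1.2392), jump to mode 1
Mode 1: flow for 0.6278 to horizon, guard not reached → x = (1.7829)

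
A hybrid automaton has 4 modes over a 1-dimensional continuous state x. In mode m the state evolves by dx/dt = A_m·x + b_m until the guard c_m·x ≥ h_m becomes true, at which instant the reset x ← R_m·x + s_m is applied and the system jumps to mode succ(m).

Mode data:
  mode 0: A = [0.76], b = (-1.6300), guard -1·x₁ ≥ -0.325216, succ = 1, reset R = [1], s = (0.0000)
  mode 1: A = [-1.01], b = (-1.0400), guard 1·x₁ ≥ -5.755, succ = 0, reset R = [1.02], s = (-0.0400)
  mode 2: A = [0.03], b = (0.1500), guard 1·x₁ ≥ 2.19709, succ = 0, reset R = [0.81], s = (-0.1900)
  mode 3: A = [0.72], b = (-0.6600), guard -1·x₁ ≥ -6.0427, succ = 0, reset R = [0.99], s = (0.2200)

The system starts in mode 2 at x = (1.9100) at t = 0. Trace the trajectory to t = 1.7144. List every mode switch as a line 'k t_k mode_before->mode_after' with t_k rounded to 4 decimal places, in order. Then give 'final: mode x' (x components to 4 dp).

Mode 2: guard c·x = 2.1971 hit at Δt = 1.3569 (t = 1.3569), x⁻ = (2.1971) → reset → x⁺ = (1.5896), jump to mode 0
Mode 0: flow for 0.3575 to horizon, guard not reached → x = (1.4163)

1 1.3569 2->0
final: 0 1.4163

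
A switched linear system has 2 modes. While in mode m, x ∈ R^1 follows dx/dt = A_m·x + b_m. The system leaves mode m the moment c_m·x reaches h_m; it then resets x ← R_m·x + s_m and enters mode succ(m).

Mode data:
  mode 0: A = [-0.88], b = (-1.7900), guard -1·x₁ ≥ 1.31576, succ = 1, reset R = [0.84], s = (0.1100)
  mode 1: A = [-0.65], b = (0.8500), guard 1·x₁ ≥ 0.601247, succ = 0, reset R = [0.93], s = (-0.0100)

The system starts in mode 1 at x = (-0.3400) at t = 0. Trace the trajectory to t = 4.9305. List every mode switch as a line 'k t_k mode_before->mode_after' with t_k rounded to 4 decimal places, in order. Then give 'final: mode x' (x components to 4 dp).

Mode 1: guard c·x = 0.6012 hit at Δt = 1.3029 (t = 1.3029), x⁻ = (0.6012) → reset → x⁺ = (0.5492), jump to mode 0
Mode 0: guard c·x = 1.3158 hit at Δt = 1.4544 (t = 2.7573), x⁻ = (-1.3158) → reset → x⁺ = (-0.9952), jump to mode 1
Mode 1: guard c·x = 0.6012 hit at Δt = 1.8180 (t = 4.5753), x⁻ = (0.6012) → reset → x⁺ = (0.5492), jump to mode 0
Mode 0: flow for 0.3552 to horizon, guard not reached → x = (-0.1443)

1 1.3029 1->0
2 2.7573 0->1
3 4.5753 1->0
final: 0 -0.1443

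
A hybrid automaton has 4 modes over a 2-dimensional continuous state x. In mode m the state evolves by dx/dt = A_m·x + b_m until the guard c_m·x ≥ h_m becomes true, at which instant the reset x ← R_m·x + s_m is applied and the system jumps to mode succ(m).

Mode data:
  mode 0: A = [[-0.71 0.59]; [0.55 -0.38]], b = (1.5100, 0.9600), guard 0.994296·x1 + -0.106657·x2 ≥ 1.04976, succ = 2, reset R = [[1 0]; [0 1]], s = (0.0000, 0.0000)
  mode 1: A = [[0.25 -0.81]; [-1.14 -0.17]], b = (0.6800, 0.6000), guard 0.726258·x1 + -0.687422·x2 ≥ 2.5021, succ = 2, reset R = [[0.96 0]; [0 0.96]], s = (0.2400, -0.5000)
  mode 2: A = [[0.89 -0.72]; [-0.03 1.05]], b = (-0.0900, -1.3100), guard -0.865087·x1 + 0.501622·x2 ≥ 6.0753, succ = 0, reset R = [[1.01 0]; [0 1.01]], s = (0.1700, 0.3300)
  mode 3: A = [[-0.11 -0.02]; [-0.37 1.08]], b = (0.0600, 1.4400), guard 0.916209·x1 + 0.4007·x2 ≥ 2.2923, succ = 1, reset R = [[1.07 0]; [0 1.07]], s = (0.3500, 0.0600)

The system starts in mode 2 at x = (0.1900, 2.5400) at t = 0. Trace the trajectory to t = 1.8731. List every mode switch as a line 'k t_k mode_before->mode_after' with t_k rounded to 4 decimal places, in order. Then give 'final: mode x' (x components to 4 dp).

Mode 2: guard c·x = 6.0753 hit at Δt = 1.0553 (t = 1.0553), x⁻ = (-3.9942, 5.2231) → reset → x⁺ = (-3.8641, 5.6053), jump to mode 0
Mode 0: flow for 0.8178 to horizon, guard not reached → x = (0.4888, 4.2739)

1 1.0553 2->0
final: 0 0.4888 4.2739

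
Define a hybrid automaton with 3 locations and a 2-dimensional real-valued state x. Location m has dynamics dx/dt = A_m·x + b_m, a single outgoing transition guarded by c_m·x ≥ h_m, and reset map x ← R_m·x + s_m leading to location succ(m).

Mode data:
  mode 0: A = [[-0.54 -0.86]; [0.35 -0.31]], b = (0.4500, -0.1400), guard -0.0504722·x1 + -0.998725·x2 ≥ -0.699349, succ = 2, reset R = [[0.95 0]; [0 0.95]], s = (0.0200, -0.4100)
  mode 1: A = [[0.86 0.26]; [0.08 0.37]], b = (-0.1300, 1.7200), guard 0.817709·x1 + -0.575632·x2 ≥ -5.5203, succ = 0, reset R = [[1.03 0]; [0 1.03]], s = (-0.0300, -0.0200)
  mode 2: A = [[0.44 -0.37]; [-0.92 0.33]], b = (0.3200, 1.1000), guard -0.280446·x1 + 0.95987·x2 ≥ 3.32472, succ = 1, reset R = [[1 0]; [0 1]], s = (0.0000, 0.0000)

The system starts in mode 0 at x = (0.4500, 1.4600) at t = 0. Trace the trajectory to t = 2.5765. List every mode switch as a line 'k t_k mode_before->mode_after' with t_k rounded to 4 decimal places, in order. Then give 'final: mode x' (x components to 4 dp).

Mode 0: guard c·x = -0.6993 hit at Δt = 1.5250 (t = 1.5250), x⁻ = (-0.2605, 0.7134) → reset → x⁺ = (-0.2275, 0.2677), jump to mode 2
Mode 2: flow for 1.0515 to horizon, guard not reached → x = (-0.4435, 2.0669)

1 1.5250 0->2
final: 2 -0.4435 2.0669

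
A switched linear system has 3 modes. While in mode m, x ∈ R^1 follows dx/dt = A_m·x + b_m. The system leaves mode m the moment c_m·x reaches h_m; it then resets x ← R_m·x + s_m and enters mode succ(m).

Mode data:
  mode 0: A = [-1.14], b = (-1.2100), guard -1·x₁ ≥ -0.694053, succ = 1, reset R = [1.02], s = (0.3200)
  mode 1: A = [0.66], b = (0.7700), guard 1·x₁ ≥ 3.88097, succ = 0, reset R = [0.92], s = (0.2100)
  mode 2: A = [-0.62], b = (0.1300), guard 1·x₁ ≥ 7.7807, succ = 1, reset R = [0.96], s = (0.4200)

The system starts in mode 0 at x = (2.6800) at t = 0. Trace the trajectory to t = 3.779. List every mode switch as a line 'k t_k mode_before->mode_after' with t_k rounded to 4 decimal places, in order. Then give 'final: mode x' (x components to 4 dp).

1 0.6638 0->1
2 1.9258 1->0
3 2.8158 0->1
final: 1 2.9776

Mode 0: guard c·x = -0.6941 hit at Δt = 0.6638 (t = 0.6638), x⁻ = (0.6941) → reset → x⁺ = (1.0279), jump to mode 1
Mode 1: guard c·x = 3.8810 hit at Δt = 1.2620 (t = 1.9258), x⁻ = (3.8810) → reset → x⁺ = (3.7805), jump to mode 0
Mode 0: guard c·x = -0.6941 hit at Δt = 0.8900 (t = 2.8158), x⁻ = (0.6941) → reset → x⁺ = (1.0279), jump to mode 1
Mode 1: flow for 0.9632 to horizon, guard not reached → x = (2.9776)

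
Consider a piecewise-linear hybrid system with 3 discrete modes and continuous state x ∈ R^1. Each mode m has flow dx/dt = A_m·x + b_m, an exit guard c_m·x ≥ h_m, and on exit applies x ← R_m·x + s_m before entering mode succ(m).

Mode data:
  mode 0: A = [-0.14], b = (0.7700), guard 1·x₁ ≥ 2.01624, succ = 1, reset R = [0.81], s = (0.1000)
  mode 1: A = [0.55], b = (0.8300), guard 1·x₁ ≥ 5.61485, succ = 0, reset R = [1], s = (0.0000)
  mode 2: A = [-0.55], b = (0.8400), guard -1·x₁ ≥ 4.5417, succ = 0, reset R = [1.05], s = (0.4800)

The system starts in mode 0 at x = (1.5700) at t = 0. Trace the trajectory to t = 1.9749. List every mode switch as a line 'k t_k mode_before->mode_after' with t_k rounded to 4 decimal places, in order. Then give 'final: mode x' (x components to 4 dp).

Mode 0: guard c·x = 2.0162 hit at Δt = 0.8609 (t = 0.8609), x⁻ = (2.0162) → reset → x⁺ = (1.7332), jump to mode 1
Mode 1: flow for 1.1140 to horizon, guard not reached → x = (4.4741)

1 0.8609 0->1
final: 1 4.4741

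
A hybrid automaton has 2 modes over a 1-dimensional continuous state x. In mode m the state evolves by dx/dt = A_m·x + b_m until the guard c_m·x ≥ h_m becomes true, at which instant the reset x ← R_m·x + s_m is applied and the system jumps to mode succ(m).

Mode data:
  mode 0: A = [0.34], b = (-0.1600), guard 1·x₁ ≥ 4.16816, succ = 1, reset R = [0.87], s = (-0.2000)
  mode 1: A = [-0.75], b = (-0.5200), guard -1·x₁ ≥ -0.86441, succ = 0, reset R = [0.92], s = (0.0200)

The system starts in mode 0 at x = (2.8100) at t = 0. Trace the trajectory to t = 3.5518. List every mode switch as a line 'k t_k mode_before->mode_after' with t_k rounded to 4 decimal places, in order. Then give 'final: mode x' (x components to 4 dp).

1 1.3464 0->1
2 2.6431 1->0
final: 0 0.9400

Mode 0: guard c·x = 4.1682 hit at Δt = 1.3464 (t = 1.3464), x⁻ = (4.1682) → reset → x⁺ = (3.4263), jump to mode 1
Mode 1: guard c·x = -0.8644 hit at Δt = 1.2967 (t = 2.6431), x⁻ = (0.8644) → reset → x⁺ = (0.8153), jump to mode 0
Mode 0: flow for 0.9087 to horizon, guard not reached → x = (0.9400)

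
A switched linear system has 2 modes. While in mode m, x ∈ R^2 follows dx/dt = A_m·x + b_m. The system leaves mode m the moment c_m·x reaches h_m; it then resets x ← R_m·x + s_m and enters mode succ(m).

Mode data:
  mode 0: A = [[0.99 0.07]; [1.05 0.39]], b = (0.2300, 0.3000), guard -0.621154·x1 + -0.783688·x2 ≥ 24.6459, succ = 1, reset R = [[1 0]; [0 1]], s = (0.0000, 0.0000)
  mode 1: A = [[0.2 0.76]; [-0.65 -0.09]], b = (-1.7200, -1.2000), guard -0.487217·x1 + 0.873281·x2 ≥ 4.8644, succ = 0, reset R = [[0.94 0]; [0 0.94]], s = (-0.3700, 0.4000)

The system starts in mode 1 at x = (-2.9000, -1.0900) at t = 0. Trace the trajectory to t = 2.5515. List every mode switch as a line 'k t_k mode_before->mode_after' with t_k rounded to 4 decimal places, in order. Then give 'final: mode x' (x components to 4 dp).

Mode 1: guard c·x = 4.8644 hit at Δt = 1.4407 (t = 1.4407), x⁻ = (-6.7031, 1.8305) → reset → x⁺ = (-6.6709, 2.1207), jump to mode 0
Mode 0: flow for 1.1108 to horizon, guard not reached → x = (-19.9135, -13.1712)

1 1.4407 1->0
final: 0 -19.9135 -13.1712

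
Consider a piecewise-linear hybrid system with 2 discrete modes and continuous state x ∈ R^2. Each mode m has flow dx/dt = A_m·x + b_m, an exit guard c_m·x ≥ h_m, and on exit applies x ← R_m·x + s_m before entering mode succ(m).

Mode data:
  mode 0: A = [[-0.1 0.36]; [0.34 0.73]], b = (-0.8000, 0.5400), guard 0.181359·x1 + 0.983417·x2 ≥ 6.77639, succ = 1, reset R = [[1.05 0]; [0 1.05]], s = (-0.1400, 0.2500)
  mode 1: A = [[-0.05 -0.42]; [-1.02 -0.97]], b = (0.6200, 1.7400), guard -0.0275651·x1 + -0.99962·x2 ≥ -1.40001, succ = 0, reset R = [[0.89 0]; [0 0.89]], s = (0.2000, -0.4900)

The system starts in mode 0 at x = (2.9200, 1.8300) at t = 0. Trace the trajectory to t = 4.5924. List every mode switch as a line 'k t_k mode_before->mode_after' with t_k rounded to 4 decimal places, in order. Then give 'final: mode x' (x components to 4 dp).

Mode 0: guard c·x = 6.7764 hit at Δt = 1.0417 (t = 1.0417), x⁻ = (3.1988, 6.3007) → reset → x⁺ = (3.2187, 6.8658), jump to mode 1
Mode 1: guard c·x = -1.4000 hit at Δt = 1.4275 (t = 2.4692), x⁻ = (1.9270, 1.3474) → reset → x⁺ = (1.9150, 0.7092), jump to mode 0
Mode 0: guard c·x = 6.7764 hit at Δt = 1.7465 (t = 4.2157), x⁻ = (2.1062, 6.5022) → reset → x⁺ = (2.0715, 7.0774), jump to mode 1
Mode 1: flow for 0.3767 to horizon, guard not reached → x = (1.3377, 4.9280)

1 1.0417 0->1
2 2.4692 1->0
3 4.2157 0->1
final: 1 1.3377 4.9280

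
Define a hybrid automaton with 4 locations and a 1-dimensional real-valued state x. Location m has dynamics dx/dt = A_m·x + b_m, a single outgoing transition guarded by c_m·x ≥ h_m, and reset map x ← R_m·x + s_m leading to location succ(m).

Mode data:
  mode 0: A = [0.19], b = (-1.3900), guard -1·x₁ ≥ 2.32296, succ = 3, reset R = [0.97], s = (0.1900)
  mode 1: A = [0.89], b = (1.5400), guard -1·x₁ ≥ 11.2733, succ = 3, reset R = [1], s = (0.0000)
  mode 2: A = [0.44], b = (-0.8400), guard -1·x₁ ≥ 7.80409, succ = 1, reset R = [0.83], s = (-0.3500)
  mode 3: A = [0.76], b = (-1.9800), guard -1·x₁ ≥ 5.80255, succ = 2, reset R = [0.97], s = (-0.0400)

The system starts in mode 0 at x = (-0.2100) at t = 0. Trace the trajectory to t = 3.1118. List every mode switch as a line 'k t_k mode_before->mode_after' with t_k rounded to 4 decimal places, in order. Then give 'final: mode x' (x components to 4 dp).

1 1.3024 0->3
2 2.0765 3->2
3 2.6408 2->1
final: 1 -9.4816

Mode 0: guard c·x = 2.3230 hit at Δt = 1.3024 (t = 1.3024), x⁻ = (-2.3230) → reset → x⁺ = (-2.0633), jump to mode 3
Mode 3: guard c·x = 5.8026 hit at Δt = 0.7741 (t = 2.0765), x⁻ = (-5.8026) → reset → x⁺ = (-5.6685), jump to mode 2
Mode 2: guard c·x = 7.8041 hit at Δt = 0.5643 (t = 2.6408), x⁻ = (-7.8041) → reset → x⁺ = (-6.8274), jump to mode 1
Mode 1: flow for 0.4710 to horizon, guard not reached → x = (-9.4816)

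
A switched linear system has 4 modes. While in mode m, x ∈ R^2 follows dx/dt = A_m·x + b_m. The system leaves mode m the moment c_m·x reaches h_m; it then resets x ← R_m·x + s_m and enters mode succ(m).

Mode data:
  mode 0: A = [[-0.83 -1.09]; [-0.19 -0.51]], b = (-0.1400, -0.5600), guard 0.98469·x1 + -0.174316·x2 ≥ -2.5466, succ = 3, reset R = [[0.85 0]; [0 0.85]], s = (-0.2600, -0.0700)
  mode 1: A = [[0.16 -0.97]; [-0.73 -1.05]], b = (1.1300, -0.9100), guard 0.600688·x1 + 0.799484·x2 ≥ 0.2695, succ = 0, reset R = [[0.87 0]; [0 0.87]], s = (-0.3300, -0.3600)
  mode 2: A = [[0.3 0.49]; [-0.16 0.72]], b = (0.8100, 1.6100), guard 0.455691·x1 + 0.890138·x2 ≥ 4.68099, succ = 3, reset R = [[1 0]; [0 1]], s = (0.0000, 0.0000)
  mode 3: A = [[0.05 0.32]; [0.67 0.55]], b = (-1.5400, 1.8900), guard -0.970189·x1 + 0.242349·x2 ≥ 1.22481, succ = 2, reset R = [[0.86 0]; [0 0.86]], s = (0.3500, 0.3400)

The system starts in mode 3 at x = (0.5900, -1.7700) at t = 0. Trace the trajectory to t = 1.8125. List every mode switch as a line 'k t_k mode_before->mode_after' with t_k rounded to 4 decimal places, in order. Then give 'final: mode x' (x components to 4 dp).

1 1.0524 3->2
final: 2 -0.3234 1.1344

Mode 3: guard c·x = 1.2248 hit at Δt = 1.0524 (t = 1.0524), x⁻ = (-1.4633, -0.8042) → reset → x⁺ = (-0.9085, -0.3516), jump to mode 2
Mode 2: flow for 0.7601 to horizon, guard not reached → x = (-0.3234, 1.1344)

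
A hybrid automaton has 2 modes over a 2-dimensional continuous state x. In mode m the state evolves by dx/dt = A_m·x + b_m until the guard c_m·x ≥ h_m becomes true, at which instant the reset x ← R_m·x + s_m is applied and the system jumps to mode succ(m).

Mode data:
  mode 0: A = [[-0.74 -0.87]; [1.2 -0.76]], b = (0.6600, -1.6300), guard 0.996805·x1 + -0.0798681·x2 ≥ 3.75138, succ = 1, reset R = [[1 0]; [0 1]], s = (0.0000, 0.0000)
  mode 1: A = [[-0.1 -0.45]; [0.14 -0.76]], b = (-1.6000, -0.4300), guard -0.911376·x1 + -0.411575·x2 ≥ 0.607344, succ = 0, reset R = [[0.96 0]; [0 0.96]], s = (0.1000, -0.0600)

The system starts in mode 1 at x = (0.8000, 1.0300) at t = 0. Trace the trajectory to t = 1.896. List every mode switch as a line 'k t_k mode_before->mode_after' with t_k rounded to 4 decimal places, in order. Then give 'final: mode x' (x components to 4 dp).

Mode 1: guard c·x = 0.6073 hit at Δt = 0.8448 (t = 0.8448), x⁻ = (-0.7857, 0.2642) → reset → x⁺ = (-0.6543, 0.1936), jump to mode 0
Mode 0: flow for 1.0512 to horizon, guard not reached → x = (0.6335, -1.0298)

1 0.8448 1->0
final: 0 0.6335 -1.0298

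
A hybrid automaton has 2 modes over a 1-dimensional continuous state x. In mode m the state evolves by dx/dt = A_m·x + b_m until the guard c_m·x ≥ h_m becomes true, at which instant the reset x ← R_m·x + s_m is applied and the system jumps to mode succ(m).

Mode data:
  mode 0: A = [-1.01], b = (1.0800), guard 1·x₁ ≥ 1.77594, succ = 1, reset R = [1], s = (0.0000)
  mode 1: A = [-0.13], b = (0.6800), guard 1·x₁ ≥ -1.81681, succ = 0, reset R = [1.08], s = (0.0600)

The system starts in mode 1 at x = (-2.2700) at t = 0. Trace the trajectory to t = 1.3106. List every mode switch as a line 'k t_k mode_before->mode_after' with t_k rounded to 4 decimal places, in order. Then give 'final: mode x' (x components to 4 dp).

Mode 1: guard c·x = -1.8168 hit at Δt = 0.4794 (t = 0.4794), x⁻ = (-1.8168) → reset → x⁺ = (-1.9022), jump to mode 0
Mode 0: flow for 0.8312 to horizon, guard not reached → x = (-0.2141)

1 0.4794 1->0
final: 0 -0.2141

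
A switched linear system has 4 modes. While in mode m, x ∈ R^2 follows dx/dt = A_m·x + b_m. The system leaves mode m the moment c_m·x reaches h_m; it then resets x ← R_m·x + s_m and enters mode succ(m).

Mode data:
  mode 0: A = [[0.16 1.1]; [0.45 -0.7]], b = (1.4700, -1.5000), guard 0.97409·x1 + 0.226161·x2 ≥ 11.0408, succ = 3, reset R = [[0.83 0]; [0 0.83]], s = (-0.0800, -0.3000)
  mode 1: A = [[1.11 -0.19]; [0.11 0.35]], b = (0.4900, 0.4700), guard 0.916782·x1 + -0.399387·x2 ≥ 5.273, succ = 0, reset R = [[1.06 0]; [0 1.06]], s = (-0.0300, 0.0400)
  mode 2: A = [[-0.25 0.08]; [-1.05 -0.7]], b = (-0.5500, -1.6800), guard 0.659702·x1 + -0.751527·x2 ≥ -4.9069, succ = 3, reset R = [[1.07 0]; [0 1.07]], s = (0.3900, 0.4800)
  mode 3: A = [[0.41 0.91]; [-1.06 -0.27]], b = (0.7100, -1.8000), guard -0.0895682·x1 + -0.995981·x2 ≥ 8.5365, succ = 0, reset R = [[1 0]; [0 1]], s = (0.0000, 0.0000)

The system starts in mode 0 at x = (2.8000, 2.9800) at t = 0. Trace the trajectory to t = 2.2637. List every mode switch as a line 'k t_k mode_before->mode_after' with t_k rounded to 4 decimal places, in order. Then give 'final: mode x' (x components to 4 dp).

1 1.5377 0->3
final: 3 10.7636 -6.7549

Mode 0: guard c·x = 11.0408 hit at Δt = 1.5377 (t = 1.5377), x⁻ = (10.7076, 2.6998) → reset → x⁺ = (8.8073, 1.9408), jump to mode 3
Mode 3: flow for 0.7260 to horizon, guard not reached → x = (10.7636, -6.7549)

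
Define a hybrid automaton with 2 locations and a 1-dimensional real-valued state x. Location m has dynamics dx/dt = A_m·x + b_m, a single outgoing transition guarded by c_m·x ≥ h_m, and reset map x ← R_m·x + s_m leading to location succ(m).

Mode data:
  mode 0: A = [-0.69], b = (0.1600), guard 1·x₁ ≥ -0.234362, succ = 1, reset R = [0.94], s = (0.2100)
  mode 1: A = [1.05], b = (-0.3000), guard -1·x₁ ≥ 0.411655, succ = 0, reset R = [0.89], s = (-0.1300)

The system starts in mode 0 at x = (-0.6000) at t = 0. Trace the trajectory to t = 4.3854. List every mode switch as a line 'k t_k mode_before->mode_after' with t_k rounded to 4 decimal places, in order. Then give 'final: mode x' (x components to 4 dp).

Mode 0: guard c·x = -0.2344 hit at Δt = 0.8391 (t = 0.8391), x⁻ = (-0.2344) → reset → x⁺ = (-0.0103), jump to mode 1
Mode 1: guard c·x = 0.4117 hit at Δt = 0.8161 (t = 1.6552), x⁻ = (-0.4117) → reset → x⁺ = (-0.4964), jump to mode 0
Mode 0: guard c·x = -0.2344 hit at Δt = 0.6463 (t = 2.3015), x⁻ = (-0.2344) → reset → x⁺ = (-0.0103), jump to mode 1
Mode 1: guard c·x = 0.4117 hit at Δt = 0.8161 (t = 3.1176), x⁻ = (-0.4117) → reset → x⁺ = (-0.4964), jump to mode 0
Mode 0: guard c·x = -0.2344 hit at Δt = 0.6463 (t = 3.7639), x⁻ = (-0.2344) → reset → x⁺ = (-0.0103), jump to mode 1
Mode 1: flow for 0.6215 to horizon, guard not reached → x = (-0.2828)

1 0.8391 0->1
2 1.6552 1->0
3 2.3015 0->1
4 3.1176 1->0
5 3.7639 0->1
final: 1 -0.2828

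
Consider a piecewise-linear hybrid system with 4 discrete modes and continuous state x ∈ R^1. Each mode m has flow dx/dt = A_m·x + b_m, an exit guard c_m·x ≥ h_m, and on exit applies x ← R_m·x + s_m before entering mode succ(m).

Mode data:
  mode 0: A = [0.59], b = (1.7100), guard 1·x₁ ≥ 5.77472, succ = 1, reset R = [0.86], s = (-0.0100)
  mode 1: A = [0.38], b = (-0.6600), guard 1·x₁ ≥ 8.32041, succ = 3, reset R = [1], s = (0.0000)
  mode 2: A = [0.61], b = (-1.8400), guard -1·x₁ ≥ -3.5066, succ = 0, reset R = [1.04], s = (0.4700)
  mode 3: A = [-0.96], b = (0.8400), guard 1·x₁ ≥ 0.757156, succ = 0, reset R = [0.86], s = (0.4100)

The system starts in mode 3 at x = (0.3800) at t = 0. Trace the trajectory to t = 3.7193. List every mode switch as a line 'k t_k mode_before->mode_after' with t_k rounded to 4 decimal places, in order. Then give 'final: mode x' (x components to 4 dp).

Mode 3: guard c·x = 0.7572 hit at Δt = 1.4950 (t = 1.4950), x⁻ = (0.7572) → reset → x⁺ = (1.0612), jump to mode 0
Mode 0: guard c·x = 5.7747 hit at Δt = 1.3290 (t = 2.8240), x⁻ = (5.7747) → reset → x⁺ = (4.9563), jump to mode 1
Mode 1: flow for 0.8953 to horizon, guard not reached → x = (6.2609)

1 1.4950 3->0
2 2.8240 0->1
final: 1 6.2609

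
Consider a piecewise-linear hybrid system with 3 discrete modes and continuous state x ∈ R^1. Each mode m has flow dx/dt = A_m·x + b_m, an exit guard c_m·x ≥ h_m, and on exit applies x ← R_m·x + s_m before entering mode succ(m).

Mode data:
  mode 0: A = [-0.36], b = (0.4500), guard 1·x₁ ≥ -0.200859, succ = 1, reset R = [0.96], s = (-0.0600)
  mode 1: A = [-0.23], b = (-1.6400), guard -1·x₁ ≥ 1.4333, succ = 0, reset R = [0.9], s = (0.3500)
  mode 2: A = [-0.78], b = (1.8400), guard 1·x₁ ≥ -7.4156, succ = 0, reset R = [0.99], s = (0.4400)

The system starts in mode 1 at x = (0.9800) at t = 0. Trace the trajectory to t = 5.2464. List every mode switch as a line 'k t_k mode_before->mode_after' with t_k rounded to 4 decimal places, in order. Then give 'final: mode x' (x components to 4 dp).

Mode 1: guard c·x = 1.4333 hit at Δt = 1.5356 (t = 1.5356), x⁻ = (-1.4333) → reset → x⁺ = (-0.9400), jump to mode 0
Mode 0: guard c·x = -0.2009 hit at Δt = 1.1437 (t = 2.6793), x⁻ = (-0.2009) → reset → x⁺ = (-0.2528), jump to mode 1
Mode 1: guard c·x = 1.4333 hit at Δt = 0.8187 (t = 3.4980), x⁻ = (-1.4333) → reset → x⁺ = (-0.9400), jump to mode 0
Mode 0: guard c·x = -0.2009 hit at Δt = 1.1437 (t = 4.6417), x⁻ = (-0.2009) → reset → x⁺ = (-0.2528), jump to mode 1
Mode 1: flow for 0.6047 to horizon, guard not reached → x = (-1.1458)

1 1.5356 1->0
2 2.6793 0->1
3 3.4980 1->0
4 4.6417 0->1
final: 1 -1.1458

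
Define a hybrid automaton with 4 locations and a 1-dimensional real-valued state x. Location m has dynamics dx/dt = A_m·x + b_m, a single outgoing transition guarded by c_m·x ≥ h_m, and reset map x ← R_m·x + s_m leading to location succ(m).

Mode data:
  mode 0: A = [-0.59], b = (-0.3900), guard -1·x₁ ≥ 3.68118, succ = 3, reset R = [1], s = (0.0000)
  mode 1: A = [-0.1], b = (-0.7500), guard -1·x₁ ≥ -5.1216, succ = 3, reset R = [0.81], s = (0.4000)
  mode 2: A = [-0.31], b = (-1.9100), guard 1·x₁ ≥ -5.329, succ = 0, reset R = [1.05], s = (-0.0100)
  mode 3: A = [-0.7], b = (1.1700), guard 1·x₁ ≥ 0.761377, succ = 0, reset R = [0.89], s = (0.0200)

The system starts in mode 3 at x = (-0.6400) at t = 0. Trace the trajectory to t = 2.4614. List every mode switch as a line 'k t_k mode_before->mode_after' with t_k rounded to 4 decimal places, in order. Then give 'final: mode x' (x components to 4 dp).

1 1.3316 3->0
final: 0 0.0366

Mode 3: guard c·x = 0.7614 hit at Δt = 1.3316 (t = 1.3316), x⁻ = (0.7614) → reset → x⁺ = (0.6976), jump to mode 0
Mode 0: flow for 1.1298 to horizon, guard not reached → x = (0.0366)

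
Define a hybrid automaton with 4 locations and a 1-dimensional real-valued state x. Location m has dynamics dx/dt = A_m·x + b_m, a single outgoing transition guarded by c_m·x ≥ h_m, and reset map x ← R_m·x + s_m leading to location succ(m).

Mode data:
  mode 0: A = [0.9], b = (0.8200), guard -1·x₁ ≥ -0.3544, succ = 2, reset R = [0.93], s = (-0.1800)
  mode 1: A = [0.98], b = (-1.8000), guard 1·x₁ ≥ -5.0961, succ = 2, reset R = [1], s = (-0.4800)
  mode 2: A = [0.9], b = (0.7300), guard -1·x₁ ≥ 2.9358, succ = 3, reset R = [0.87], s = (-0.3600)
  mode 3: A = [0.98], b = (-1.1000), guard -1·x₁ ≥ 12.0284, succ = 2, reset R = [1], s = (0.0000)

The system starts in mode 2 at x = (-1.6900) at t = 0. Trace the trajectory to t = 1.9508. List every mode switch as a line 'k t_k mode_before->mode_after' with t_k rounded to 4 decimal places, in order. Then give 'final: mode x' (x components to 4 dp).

Mode 2: guard c·x = 2.9358 hit at Δt = 0.9808 (t = 0.9808), x⁻ = (-2.9358) → reset → x⁺ = (-2.9141), jump to mode 3
Mode 3: flow for 0.9700 to horizon, guard not reached → x = (-9.3213)

1 0.9808 2->3
final: 3 -9.3213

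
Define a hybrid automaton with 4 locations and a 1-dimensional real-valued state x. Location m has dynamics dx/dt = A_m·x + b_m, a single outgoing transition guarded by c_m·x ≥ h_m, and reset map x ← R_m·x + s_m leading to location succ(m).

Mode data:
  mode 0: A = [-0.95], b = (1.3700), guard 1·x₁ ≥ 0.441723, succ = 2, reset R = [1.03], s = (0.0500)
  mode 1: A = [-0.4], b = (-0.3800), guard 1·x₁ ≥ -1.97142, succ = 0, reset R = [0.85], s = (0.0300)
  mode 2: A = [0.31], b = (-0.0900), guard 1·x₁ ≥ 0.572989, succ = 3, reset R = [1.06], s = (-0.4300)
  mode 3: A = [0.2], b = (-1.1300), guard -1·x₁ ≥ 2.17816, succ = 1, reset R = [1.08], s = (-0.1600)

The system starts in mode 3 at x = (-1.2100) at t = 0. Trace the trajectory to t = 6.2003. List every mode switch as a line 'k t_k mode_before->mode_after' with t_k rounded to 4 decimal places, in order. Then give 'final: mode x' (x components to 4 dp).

Mode 3: guard c·x = 2.1782 hit at Δt = 0.6601 (t = 0.6601), x⁻ = (-2.1782) → reset → x⁺ = (-2.5124), jump to mode 1
Mode 1: guard c·x = -1.9714 hit at Δt = 1.0626 (t = 1.7227), x⁻ = (-1.9714) → reset → x⁺ = (-1.6457), jump to mode 0
Mode 0: guard c·x = 0.4417 hit at Δt = 1.1864 (t = 2.9091), x⁻ = (0.4417) → reset → x⁺ = (0.5050), jump to mode 2
Mode 2: guard c·x = 0.5730 hit at Δt = 0.8879 (t = 3.7970), x⁻ = (0.5730) → reset → x⁺ = (0.1774), jump to mode 3
Mode 3: guard c·x = 2.1782 hit at Δt = 1.7898 (t = 5.5868), x⁻ = (-2.1782) → reset → x⁺ = (-2.5124), jump to mode 1
Mode 1: flow for 0.6135 to horizon, guard not reached → x = (-2.1724)

1 0.6601 3->1
2 1.7227 1->0
3 2.9091 0->2
4 3.7970 2->3
5 5.5868 3->1
final: 1 -2.1724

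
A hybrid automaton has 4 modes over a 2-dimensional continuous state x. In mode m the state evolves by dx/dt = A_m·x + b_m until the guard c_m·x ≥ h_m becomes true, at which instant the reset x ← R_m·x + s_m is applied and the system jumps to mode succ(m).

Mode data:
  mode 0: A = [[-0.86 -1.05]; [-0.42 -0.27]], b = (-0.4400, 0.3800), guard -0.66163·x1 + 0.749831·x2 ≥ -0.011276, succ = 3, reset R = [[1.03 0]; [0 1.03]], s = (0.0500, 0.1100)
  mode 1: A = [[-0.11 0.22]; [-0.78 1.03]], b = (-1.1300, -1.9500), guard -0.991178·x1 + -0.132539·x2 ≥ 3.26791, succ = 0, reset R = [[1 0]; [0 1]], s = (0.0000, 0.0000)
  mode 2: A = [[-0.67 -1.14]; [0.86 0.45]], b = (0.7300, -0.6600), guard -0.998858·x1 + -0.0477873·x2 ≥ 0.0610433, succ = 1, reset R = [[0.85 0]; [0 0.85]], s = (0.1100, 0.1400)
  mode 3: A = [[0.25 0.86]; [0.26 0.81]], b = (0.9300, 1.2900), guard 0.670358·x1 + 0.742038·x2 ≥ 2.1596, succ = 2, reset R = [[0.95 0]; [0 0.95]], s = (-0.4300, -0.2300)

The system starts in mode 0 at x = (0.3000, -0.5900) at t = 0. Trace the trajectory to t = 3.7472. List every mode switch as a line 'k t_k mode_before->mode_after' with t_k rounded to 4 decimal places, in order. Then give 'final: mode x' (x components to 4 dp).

Mode 0: guard c·x = -0.0113 hit at Δt = 1.3664 (t = 1.3664), x⁻ = (-0.0360, -0.0468) → reset → x⁺ = (0.0129, 0.0618), jump to mode 3
Mode 3: guard c·x = 2.1596 hit at Δt = 0.7839 (t = 2.1503), x⁻ = (1.3684, 1.6742) → reset → x⁺ = (0.8700, 1.3605), jump to mode 2
Mode 2: guard c·x = 0.0610 hit at Δt = 0.8032 (t = 2.9535), x⁻ = (-0.1387, 1.6226) → reset → x⁺ = (-0.0079, 1.5192), jump to mode 1
Mode 1: flow for 0.7937 to horizon, guard not reached → x = (-0.6325, 1.3141)

1 1.3664 0->3
2 2.1503 3->2
3 2.9535 2->1
final: 1 -0.6325 1.3141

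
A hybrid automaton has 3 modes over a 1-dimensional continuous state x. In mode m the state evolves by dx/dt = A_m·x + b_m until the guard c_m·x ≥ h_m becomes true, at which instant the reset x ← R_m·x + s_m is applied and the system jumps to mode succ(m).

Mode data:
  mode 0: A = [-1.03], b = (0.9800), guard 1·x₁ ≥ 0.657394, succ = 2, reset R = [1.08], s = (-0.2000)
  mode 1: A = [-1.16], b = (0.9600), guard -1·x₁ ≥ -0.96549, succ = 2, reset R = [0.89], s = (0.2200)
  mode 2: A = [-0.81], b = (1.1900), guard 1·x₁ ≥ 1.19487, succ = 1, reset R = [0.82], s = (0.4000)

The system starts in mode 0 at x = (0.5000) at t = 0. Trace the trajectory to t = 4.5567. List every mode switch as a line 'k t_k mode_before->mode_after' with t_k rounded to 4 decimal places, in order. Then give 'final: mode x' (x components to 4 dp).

Mode 0: guard c·x = 0.6574 hit at Δt = 0.4162 (t = 0.4162), x⁻ = (0.6574) → reset → x⁺ = (0.5100), jump to mode 2
Mode 2: guard c·x = 1.1949 hit at Δt = 1.5456 (t = 1.9618), x⁻ = (1.1949) → reset → x⁺ = (1.3798), jump to mode 1
Mode 1: guard c·x = -0.9655 hit at Δt = 1.1960 (t = 3.1578), x⁻ = (0.9655) → reset → x⁺ = (1.0793), jump to mode 2
Mode 2: guard c·x = 1.1949 hit at Δt = 0.4342 (t = 3.5920), x⁻ = (1.1949) → reset → x⁺ = (1.3798), jump to mode 1
Mode 1: flow for 0.9647 to horizon, guard not reached → x = (1.0079)

1 0.4162 0->2
2 1.9618 2->1
3 3.1578 1->2
4 3.5920 2->1
final: 1 1.0079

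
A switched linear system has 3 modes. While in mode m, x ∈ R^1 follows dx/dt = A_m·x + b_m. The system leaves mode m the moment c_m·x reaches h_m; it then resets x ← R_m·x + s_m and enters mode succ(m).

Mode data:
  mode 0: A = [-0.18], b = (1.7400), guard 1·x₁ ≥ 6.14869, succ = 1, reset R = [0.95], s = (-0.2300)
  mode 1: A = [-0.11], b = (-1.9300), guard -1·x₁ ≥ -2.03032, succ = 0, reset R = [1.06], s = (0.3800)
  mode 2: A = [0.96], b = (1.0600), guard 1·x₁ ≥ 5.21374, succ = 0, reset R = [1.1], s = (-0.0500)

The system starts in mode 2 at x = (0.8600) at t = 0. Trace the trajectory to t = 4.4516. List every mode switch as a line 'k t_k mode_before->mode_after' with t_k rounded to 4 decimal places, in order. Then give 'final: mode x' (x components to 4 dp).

Mode 2: guard c·x = 5.2137 hit at Δt = 1.2170 (t = 1.2170), x⁻ = (5.2137) → reset → x⁺ = (5.6851), jump to mode 0
Mode 0: guard c·x = 6.1487 hit at Δt = 0.6877 (t = 1.9047), x⁻ = (6.1487) → reset → x⁺ = (5.6113), jump to mode 1
Mode 1: guard c·x = -2.0303 hit at Δt = 1.5272 (t = 3.4319), x⁻ = (2.0303) → reset → x⁺ = (2.5321), jump to mode 0
Mode 0: flow for 1.0197 to horizon, guard not reached → x = (3.7285)

1 1.2170 2->0
2 1.9047 0->1
3 3.4319 1->0
final: 0 3.7285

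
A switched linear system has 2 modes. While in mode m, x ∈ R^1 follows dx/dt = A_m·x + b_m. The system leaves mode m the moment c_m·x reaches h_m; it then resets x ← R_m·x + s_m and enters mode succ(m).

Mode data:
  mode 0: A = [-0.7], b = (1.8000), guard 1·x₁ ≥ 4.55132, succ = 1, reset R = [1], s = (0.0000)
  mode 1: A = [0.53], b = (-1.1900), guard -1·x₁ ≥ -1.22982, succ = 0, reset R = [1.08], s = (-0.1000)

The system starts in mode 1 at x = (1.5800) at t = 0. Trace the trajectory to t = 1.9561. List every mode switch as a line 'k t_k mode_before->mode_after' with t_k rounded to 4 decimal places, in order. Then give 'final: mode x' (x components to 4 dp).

Mode 1: guard c·x = -1.2298 hit at Δt = 0.7979 (t = 0.7979), x⁻ = (1.2298) → reset → x⁺ = (1.2282), jump to mode 0
Mode 0: flow for 1.1582 to horizon, guard not reached → x = (1.9743)

1 0.7979 1->0
final: 0 1.9743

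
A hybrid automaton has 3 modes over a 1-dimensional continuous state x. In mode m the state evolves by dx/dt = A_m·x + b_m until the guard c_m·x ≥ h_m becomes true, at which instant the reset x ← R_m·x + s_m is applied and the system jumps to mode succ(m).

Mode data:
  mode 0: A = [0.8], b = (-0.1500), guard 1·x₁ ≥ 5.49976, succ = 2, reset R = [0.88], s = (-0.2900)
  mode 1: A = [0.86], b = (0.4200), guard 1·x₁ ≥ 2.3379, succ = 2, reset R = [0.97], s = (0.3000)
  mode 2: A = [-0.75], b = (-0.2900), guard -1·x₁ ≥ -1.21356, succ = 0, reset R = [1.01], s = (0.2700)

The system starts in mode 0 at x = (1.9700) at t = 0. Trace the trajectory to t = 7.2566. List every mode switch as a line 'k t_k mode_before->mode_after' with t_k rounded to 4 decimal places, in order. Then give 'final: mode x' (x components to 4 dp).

1 1.3650 0->2
2 2.8670 2->0
3 4.6187 0->2
4 6.1207 2->0
final: 0 3.4333

Mode 0: guard c·x = 5.4998 hit at Δt = 1.3650 (t = 1.3650), x⁻ = (5.4998) → reset → x⁺ = (4.5498), jump to mode 2
Mode 2: guard c·x = -1.2136 hit at Δt = 1.5020 (t = 2.8670), x⁻ = (1.2136) → reset → x⁺ = (1.4957), jump to mode 0
Mode 0: guard c·x = 5.4998 hit at Δt = 1.7517 (t = 4.6187), x⁻ = (5.4998) → reset → x⁺ = (4.5498), jump to mode 2
Mode 2: guard c·x = -1.2136 hit at Δt = 1.5020 (t = 6.1207), x⁻ = (1.2136) → reset → x⁺ = (1.4957), jump to mode 0
Mode 0: flow for 1.1359 to horizon, guard not reached → x = (3.4333)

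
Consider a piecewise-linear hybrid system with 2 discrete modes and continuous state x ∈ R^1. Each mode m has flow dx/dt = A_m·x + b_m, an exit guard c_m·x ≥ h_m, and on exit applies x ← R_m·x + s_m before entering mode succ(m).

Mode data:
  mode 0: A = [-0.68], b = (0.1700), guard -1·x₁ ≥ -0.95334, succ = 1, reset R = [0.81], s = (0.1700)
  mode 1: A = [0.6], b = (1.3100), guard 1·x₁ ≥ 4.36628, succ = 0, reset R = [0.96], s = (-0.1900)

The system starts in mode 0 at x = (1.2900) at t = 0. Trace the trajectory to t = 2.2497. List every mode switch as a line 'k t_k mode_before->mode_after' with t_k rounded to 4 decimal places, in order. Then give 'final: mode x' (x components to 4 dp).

1 0.5752 0->1
2 1.8082 1->0
final: 0 3.0287

Mode 0: guard c·x = -0.9533 hit at Δt = 0.5752 (t = 0.5752), x⁻ = (0.9533) → reset → x⁺ = (0.9422), jump to mode 1
Mode 1: guard c·x = 4.3663 hit at Δt = 1.2330 (t = 1.8082), x⁻ = (4.3663) → reset → x⁺ = (4.0016), jump to mode 0
Mode 0: flow for 0.4415 to horizon, guard not reached → x = (3.0287)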